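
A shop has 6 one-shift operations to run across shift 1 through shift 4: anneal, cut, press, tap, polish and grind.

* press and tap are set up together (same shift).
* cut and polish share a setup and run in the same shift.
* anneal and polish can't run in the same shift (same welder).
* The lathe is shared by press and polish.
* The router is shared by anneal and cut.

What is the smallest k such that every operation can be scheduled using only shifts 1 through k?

Could 1 shift be enough, i.e. nothing placed later than shift 1? No: cut can't share with anneal (shift 1) → nothing is left.
So 1 shift is not enough.
2 works (last occupied shift: shift 2): for example anneal=shift 1, grind=shift 1, polish=shift 2, tap=shift 1, cut=shift 2, press=shift 1.

2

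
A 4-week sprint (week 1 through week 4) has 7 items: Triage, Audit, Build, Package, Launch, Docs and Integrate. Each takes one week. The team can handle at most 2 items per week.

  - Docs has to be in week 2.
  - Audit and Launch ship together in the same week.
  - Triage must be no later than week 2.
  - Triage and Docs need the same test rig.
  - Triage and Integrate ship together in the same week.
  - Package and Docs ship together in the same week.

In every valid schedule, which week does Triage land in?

Triage's window is week 1–week 2.
Docs is fixed at week 2, and Triage can't share a week with Docs.
So Triage must be week 1.

week 1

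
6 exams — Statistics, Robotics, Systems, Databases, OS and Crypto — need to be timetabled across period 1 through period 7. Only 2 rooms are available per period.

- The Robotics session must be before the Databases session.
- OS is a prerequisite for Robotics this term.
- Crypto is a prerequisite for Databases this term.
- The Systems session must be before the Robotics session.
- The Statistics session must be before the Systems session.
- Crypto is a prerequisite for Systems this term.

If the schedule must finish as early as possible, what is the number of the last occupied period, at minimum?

4

The precedence chain requires at least 4 distinct periods.
With at most 2 per period and 6 exams, at least 3 periods are needed.
4 works (last occupied period: period 4): for example OS=period 2; Robotics=period 3; Crypto=period 1; Statistics=period 1; Databases=period 4; Systems=period 2.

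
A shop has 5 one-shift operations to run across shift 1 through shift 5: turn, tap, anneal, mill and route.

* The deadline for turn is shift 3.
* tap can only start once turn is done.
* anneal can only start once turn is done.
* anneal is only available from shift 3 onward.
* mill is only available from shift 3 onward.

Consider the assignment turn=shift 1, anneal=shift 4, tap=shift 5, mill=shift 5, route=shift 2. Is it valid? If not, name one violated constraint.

mill is only available from shift 3 onward — holds.
tap can only start once turn is done — holds.
anneal can only start once turn is done — holds.
anneal is only available from shift 3 onward — holds.
The deadline for turn is shift 3 — holds.

Yes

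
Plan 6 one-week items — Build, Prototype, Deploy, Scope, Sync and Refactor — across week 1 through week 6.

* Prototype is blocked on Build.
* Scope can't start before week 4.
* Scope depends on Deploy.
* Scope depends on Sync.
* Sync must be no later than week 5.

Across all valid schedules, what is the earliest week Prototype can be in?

Precedence pushes Prototype to at least week 2.
Prototype at week 2 is achievable: Deploy -> week 1, Prototype -> week 2, Sync -> week 1, Build -> week 1, Scope -> week 4, Refactor -> week 1.

week 2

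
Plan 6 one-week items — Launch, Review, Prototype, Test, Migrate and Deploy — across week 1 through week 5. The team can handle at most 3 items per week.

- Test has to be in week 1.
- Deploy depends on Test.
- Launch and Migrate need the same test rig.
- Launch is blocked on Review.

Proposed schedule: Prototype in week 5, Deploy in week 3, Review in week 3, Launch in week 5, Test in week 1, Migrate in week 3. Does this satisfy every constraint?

Deploy depends on Test — holds.
The team can handle at most 3 items per week — holds.
Launch is blocked on Review — holds.
Launch and Migrate need the same test rig — holds.
Test has to be in week 1 — holds.

Yes, all constraints hold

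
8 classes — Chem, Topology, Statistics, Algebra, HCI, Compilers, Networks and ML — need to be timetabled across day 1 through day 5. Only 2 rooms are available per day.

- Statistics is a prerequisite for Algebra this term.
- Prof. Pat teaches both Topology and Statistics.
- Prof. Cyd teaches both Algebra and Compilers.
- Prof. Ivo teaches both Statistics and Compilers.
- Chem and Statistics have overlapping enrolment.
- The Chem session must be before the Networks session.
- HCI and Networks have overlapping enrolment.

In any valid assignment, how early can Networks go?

Precedence pushes Networks to at least day 2.
Networks at day 2 is achievable: Networks=day 2, HCI=day 3, Chem=day 1, Compilers=day 4, Algebra=day 3, Topology=day 1, Statistics=day 2, ML=day 4.

day 2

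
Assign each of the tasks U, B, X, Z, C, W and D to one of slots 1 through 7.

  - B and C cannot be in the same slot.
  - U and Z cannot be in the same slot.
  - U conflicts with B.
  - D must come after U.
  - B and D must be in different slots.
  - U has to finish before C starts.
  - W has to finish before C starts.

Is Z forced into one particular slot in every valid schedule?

Z can be 1 (e.g. D -> 3; B -> 1; X -> 1; W -> 1; Z -> 1; C -> 3; U -> 2) or 2 (e.g. D -> 2; X -> 1; C -> 2; U -> 1; W -> 1; Z -> 2; B -> 3).

No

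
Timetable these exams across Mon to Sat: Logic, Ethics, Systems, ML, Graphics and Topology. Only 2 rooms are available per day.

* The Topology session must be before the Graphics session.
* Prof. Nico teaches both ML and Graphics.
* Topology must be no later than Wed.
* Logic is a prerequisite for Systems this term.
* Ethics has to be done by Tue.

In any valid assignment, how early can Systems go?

Tue

Precedence pushes Systems to at least Tue.
Systems at Tue is achievable: ML -> Thu, Systems -> Tue, Logic -> Mon, Graphics -> Wed, Ethics -> Mon, Topology -> Tue.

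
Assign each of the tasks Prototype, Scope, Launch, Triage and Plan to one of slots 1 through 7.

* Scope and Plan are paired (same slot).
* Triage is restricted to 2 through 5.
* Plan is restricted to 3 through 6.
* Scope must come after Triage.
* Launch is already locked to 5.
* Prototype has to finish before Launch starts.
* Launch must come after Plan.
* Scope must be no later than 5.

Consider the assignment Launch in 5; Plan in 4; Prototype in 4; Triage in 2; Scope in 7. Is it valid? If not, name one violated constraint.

Launch must come after Plan — holds.
Plan is restricted to 3 through 6 — holds.
Scope and Plan are paired (same slot) — violated.
Triage is restricted to 2 through 5 — holds.
Scope must come after Triage — holds.
Launch is already locked to 5 — holds.
Prototype has to finish before Launch starts — holds.
Scope must be no later than 5 — violated.

No. Scope must be no later than 5 is not satisfied.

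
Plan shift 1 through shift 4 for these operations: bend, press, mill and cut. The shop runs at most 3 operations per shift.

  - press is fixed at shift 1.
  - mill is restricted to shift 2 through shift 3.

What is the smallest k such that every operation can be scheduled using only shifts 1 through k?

With at most 3 per shift and 4 operations, at least 2 shifts are needed.
mill can't be placed before shift 2, so the schedule must run through at least shift 2.
2 works (last occupied shift: shift 2): for example press -> shift 1; cut -> shift 1; mill -> shift 2; bend -> shift 1.

2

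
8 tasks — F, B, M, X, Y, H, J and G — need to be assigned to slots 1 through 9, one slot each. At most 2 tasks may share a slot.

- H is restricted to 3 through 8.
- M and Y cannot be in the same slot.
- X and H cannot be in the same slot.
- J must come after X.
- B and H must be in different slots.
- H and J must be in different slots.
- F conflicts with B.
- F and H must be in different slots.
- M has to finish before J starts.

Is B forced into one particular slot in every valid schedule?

No

B can be 1 (e.g. M in 1, X in 2, F in 2, J in 4, G in 4, B in 1, Y in 3, H in 3) or 2 (e.g. Y -> 3; J -> 2; M -> 1; H -> 3; F -> 4; B -> 2; G -> 4; X -> 1).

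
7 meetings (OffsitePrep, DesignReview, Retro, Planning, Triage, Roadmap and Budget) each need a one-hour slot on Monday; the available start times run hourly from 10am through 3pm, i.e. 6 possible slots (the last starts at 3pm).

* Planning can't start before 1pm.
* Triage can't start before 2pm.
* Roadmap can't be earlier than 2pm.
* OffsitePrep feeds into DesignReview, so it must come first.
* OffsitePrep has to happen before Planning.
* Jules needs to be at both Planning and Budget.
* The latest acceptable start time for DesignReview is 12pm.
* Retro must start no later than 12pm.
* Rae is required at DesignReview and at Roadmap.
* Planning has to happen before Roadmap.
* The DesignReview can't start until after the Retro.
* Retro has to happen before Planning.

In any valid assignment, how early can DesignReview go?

Precedence pushes DesignReview to at least 11am; DesignReview's own window allows nothing later than 12pm.
DesignReview at 11am is achievable: Triage=2pm; Retro=10am; Roadmap=2pm; Planning=1pm; Budget=10am; DesignReview=11am; OffsitePrep=10am.

11am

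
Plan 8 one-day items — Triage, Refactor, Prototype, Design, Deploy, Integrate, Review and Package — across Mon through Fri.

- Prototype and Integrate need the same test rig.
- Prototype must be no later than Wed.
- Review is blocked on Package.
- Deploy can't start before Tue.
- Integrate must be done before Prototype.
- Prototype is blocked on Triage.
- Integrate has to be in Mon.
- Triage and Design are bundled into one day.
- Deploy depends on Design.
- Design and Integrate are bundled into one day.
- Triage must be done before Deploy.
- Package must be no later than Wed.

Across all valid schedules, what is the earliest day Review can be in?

Tue

Precedence pushes Review to at least Tue.
Review at Tue is achievable: Deploy -> Tue, Triage -> Mon, Integrate -> Mon, Review -> Tue, Package -> Mon, Prototype -> Tue, Design -> Mon, Refactor -> Mon.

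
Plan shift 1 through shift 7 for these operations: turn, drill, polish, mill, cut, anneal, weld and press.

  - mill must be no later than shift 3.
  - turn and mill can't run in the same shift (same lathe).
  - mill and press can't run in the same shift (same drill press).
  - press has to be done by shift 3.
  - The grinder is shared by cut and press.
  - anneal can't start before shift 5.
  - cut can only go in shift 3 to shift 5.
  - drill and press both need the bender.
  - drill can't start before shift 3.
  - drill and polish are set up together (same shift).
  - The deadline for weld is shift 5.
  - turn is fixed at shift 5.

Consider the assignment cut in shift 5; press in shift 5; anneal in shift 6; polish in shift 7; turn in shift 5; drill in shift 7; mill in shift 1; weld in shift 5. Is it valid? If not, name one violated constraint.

No. The grinder is shared by cut and press is not satisfied.

turn and mill can't run in the same shift (same lathe) — holds.
mill must be no later than shift 3 — holds.
anneal can't start before shift 5 — holds.
The grinder is shared by cut and press — violated.
drill and press both need the bender — holds.
press has to be done by shift 3 — violated.
cut can only go in shift 3 to shift 5 — holds.
turn is fixed at shift 5 — holds.
mill and press can't run in the same shift (same drill press) — holds.
drill and polish are set up together (same shift) — holds.
The deadline for weld is shift 5 — holds.
drill can't start before shift 3 — holds.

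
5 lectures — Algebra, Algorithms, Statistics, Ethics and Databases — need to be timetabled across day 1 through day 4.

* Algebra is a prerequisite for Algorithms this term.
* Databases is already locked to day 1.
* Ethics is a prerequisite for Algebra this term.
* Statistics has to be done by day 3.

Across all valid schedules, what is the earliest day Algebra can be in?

day 2

Precedence pushes Algebra to at least day 2; downstream work caps Algebra at day 3.
Algebra at day 2 is achievable: Ethics -> day 1; Statistics -> day 1; Algebra -> day 2; Algorithms -> day 3; Databases -> day 1.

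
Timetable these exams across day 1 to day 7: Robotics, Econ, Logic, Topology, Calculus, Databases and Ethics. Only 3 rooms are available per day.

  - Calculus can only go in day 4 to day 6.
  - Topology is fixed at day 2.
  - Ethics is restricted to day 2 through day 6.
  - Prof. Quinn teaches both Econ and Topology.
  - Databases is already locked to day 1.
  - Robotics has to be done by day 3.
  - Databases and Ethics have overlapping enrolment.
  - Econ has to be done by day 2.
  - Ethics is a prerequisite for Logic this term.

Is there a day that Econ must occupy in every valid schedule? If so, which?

Econ's window is day 1–day 2.
Topology is fixed at day 2, and Econ can't share a day with Topology.
So Econ must be day 1.

day 1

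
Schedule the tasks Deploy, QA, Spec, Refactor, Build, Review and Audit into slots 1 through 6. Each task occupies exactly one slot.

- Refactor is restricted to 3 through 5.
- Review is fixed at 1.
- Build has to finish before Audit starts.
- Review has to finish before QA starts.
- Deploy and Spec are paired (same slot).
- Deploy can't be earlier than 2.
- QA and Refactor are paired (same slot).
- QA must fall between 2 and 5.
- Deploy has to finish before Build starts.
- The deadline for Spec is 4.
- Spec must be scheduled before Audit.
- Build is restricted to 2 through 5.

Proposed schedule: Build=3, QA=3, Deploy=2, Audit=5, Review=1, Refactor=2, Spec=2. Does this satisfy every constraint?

No — it violates: QA and Refactor are paired (same slot)

Refactor is restricted to 3 through 5 — violated.
Spec must be scheduled before Audit — holds.
QA must fall between 2 and 5 — holds.
Build is restricted to 2 through 5 — holds.
Review has to finish before QA starts — holds.
Deploy has to finish before Build starts — holds.
Build has to finish before Audit starts — holds.
Deploy can't be earlier than 2 — holds.
The deadline for Spec is 4 — holds.
Review is fixed at 1 — holds.
Deploy and Spec are paired (same slot) — holds.
QA and Refactor are paired (same slot) — violated.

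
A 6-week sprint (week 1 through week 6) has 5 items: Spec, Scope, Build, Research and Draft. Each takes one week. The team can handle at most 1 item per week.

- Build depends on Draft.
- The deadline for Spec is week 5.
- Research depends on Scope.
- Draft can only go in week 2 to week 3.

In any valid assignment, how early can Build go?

week 3

Precedence pushes Build to at least week 3.
Build at week 3 is achievable: Spec=week 1; Research=week 5; Draft=week 2; Build=week 3; Scope=week 4.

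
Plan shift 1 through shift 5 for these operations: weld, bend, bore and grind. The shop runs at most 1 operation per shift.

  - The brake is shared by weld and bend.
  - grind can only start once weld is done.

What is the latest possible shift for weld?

shift 4

Downstream work caps weld at shift 4.
weld at shift 4 is achievable: weld -> shift 4, bore -> shift 2, bend -> shift 1, grind -> shift 5.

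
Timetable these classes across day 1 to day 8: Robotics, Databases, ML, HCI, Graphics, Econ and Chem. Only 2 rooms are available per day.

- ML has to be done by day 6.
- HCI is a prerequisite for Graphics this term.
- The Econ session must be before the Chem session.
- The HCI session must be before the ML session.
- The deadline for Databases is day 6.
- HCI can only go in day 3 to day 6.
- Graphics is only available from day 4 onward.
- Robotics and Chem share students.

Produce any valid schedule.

Databases=day 1; Econ=day 1; HCI=day 3; Robotics=day 3; Graphics=day 4; ML=day 4; Chem=day 2

Checking: HCI(day 3) before ML(day 4); Econ(day 1) before Chem(day 2); HCI(day 3) before Graphics(day 4); Robotics(day 3) != Chem(day 2); Graphics=day 4 in [day 4,day 8]; Databases=day 1 in [day 1,day 6]; ML=day 4 in [day 1,day 6]; HCI=day 3 in [day 3,day 6]; max 2 per day (cap 2).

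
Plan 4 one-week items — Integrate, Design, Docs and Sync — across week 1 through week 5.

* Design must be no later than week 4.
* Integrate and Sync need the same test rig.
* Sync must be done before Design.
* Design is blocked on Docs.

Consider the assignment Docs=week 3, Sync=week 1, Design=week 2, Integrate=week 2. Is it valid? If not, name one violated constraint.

Invalid. Design is blocked on Docs.

Integrate and Sync need the same test rig — holds.
Design is blocked on Docs — violated.
Sync must be done before Design — holds.
Design must be no later than week 4 — holds.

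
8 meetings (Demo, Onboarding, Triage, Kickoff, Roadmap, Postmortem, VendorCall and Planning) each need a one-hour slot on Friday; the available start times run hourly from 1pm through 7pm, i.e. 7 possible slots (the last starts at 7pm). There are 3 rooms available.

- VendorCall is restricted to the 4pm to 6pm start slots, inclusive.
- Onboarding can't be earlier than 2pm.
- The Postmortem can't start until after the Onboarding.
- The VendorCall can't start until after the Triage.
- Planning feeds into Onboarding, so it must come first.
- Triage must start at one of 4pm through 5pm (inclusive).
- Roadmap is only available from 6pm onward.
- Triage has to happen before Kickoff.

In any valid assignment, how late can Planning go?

Downstream work caps Planning at 5pm.
Planning at 5pm is achievable: Roadmap -> 6pm; Demo -> 1pm; Onboarding -> 6pm; Triage -> 4pm; Postmortem -> 7pm; Kickoff -> 5pm; VendorCall -> 5pm; Planning -> 5pm.

5pm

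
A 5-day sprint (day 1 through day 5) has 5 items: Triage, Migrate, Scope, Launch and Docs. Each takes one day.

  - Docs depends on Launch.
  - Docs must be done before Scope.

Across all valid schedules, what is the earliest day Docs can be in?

Precedence pushes Docs to at least day 2; downstream work caps Docs at day 4.
Docs at day 2 is achievable: Triage in day 1; Launch in day 1; Migrate in day 1; Docs in day 2; Scope in day 3.

day 2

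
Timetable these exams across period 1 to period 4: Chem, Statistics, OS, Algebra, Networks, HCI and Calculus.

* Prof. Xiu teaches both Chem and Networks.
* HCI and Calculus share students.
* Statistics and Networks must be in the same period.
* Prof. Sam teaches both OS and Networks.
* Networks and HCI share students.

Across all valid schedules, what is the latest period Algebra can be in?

period 4

Algebra at period 4 is achievable: HCI=period 1; Networks=period 2; Chem=period 1; Calculus=period 2; Algebra=period 4; Statistics=period 2; OS=period 1.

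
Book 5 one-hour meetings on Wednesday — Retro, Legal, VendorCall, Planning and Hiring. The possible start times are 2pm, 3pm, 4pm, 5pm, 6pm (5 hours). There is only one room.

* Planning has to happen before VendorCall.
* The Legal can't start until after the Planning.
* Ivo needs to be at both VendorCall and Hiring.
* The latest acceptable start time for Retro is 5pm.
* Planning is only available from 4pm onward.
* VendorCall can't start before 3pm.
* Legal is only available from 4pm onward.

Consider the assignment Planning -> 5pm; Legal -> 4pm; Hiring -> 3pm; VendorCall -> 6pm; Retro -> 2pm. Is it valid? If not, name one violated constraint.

No. The Legal can't start until after the Planning is not satisfied.

VendorCall can't start before 3pm — holds.
The Legal can't start until after the Planning — violated.
Planning is only available from 4pm onward — holds.
Legal is only available from 4pm onward — holds.
Planning has to happen before VendorCall — holds.
Ivo needs to be at both VendorCall and Hiring — holds.
The latest acceptable start time for Retro is 5pm — holds.
There is only one room — holds.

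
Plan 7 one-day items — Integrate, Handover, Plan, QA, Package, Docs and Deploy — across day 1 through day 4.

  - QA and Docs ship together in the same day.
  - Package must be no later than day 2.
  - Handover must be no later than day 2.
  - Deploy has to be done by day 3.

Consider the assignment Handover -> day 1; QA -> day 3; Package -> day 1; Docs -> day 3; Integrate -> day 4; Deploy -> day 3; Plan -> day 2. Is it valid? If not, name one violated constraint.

Yes, all constraints hold

Deploy has to be done by day 3 — holds.
Handover must be no later than day 2 — holds.
Package must be no later than day 2 — holds.
QA and Docs ship together in the same day — holds.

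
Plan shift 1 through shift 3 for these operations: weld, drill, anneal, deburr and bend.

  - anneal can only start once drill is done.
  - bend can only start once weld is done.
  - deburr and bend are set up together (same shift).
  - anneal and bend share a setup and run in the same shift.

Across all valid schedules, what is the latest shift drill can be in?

shift 2

Downstream work caps drill at shift 2.
drill at shift 2 is achievable: anneal in shift 3; drill in shift 2; weld in shift 1; bend in shift 3; deburr in shift 3.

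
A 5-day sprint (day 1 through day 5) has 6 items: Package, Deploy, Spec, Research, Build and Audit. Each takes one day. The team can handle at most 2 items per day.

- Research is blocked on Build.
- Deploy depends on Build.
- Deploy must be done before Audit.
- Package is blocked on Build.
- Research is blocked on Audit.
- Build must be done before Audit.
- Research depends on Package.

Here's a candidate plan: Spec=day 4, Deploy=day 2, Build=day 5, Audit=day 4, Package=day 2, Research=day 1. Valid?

The team can handle at most 2 items per day — holds.
Deploy must be done before Audit — holds.
Build must be done before Audit — violated.
Research depends on Package — violated.
Package is blocked on Build — violated.
Deploy depends on Build — violated.
Research is blocked on Audit — violated.
Research is blocked on Build — violated.

Invalid. Research is blocked on Build.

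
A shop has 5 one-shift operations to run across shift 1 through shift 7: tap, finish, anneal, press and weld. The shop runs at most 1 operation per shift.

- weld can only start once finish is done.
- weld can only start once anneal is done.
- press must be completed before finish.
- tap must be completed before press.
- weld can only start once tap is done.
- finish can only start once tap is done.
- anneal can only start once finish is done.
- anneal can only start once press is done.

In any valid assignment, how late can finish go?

Precedence pushes finish to at least shift 3; downstream work caps finish at shift 5.
finish at shift 5 is achievable: weld -> shift 7, press -> shift 2, finish -> shift 5, anneal -> shift 6, tap -> shift 1.

shift 5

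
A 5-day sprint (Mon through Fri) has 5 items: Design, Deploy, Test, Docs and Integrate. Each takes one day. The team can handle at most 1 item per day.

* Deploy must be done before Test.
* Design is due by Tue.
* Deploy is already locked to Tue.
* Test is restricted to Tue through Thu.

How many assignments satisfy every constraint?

Enumerating: Test -> Wed, Deploy -> Tue, Docs -> Thu, Design -> Mon, Integrate -> Fri | Test in Wed; Integrate in Thu; Design in Mon; Docs in Fri; Deploy in Tue | Integrate=Fri; Design=Mon; Docs=Wed; Test=Thu; Deploy=Tue | Test=Thu; Deploy=Tue; Design=Mon; Docs=Fri; Integrate=Wed.

4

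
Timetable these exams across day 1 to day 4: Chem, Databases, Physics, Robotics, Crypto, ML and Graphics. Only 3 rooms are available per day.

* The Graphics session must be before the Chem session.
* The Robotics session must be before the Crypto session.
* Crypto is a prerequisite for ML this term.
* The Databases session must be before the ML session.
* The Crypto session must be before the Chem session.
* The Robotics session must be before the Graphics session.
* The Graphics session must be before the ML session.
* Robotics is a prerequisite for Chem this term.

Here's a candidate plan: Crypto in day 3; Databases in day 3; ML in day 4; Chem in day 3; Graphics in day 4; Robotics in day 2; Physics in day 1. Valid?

The Databases session must be before the ML session — holds.
Only 3 rooms are available per day — holds.
Robotics is a prerequisite for Chem this term — holds.
The Graphics session must be before the Chem session — violated.
The Robotics session must be before the Crypto session — holds.
The Crypto session must be before the Chem session — violated.
Crypto is a prerequisite for ML this term — holds.
The Robotics session must be before the Graphics session — holds.
The Graphics session must be before the ML session — violated.

No — it violates: The Graphics session must be before the Chem session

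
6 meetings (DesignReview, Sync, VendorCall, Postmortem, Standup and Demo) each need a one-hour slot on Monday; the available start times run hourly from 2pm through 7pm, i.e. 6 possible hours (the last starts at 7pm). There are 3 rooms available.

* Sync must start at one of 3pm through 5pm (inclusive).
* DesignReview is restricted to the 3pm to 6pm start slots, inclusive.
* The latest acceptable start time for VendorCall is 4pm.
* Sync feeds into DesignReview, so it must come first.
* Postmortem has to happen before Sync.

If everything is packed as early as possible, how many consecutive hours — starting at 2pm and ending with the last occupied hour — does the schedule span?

3 hours

The precedence chain requires at least 3 distinct hours.
With at most 3 per hour and 6 meetings, at least 2 hours are needed.
3 works (last occupied hour: 4pm): for example DesignReview -> 4pm, VendorCall -> 2pm, Demo -> 3pm, Sync -> 3pm, Postmortem -> 2pm, Standup -> 2pm.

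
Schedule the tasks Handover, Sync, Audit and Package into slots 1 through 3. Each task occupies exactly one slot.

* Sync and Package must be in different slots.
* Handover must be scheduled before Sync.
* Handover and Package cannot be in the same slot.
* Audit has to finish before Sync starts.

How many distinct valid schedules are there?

5

Splitting on Handover: it can be 1 (3), 2 (2). Listing each branch's schedules as (Sync, Audit, Package):
Handover=1: (2,1,3) (3,1,2) (3,2,2) — 3.
Handover=2: (3,1,1) (3,2,1) — 2.
Summing: 3 + 2 = 5.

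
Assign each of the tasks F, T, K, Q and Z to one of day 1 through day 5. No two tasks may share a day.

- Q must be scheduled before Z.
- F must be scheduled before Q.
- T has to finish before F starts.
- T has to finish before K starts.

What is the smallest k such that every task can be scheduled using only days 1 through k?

The precedence chain requires at least 4 distinct days.
With at most 1 per day and 5 tasks, at least 5 days are needed.
5 works (last occupied day: day 5): for example Z=day 5; T=day 1; K=day 4; F=day 2; Q=day 3.

5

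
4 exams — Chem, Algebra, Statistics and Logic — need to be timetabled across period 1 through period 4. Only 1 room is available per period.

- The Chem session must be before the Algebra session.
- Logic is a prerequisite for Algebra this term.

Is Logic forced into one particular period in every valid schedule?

No

Logic can be period 1 (e.g. Algebra -> period 3, Logic -> period 1, Chem -> period 2, Statistics -> period 4) or period 2 (e.g. Statistics=period 4; Chem=period 1; Algebra=period 3; Logic=period 2).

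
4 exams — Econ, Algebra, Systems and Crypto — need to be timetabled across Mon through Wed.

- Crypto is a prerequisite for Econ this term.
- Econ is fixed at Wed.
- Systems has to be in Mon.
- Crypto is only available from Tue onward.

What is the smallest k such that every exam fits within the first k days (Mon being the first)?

The precedence chain requires at least 2 distinct days.
Econ can't be placed before Wed — that is day 3 counting from Mon — so the schedule must run through at least 3 days.
3 works (last occupied day: Wed): for example Algebra -> Mon; Econ -> Wed; Systems -> Mon; Crypto -> Tue.

3 days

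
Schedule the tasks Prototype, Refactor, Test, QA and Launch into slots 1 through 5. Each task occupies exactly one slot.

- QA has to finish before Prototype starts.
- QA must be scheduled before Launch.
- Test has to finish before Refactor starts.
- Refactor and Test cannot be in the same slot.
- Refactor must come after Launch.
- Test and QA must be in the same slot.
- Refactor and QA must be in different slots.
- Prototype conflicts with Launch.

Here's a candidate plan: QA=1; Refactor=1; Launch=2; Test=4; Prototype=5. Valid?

No — it violates: Test has to finish before Refactor starts

Refactor and QA must be in different slots — violated.
Refactor and Test cannot be in the same slot — holds.
Test has to finish before Refactor starts — violated.
Prototype conflicts with Launch — holds.
QA must be scheduled before Launch — holds.
QA has to finish before Prototype starts — holds.
Refactor must come after Launch — violated.
Test and QA must be in the same slot — violated.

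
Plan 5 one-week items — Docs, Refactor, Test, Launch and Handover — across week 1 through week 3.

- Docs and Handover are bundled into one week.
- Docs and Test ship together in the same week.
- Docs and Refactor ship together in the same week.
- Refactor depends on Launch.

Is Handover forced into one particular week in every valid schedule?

Handover can be week 2 (e.g. Docs=week 2, Launch=week 1, Handover=week 2, Refactor=week 2, Test=week 2) or week 3 (e.g. Handover=week 3; Refactor=week 3; Test=week 3; Docs=week 3; Launch=week 1).

No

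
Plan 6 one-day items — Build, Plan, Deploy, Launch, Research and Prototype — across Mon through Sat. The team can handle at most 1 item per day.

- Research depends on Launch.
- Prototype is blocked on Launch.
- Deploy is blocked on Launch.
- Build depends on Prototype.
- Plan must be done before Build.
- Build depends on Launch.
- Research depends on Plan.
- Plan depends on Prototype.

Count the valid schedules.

10

Splitting on Build: it can be Thu (2), Fri (4), Sat (4). Listing each branch's schedules as (Plan, Deploy, Launch, Research, Prototype):
Build=Thu: (Wed,Fri,Mon,Sat,Tue) (Wed,Sat,Mon,Fri,Tue) — 2.
Build=Fri: (Wed,Thu,Mon,Sat,Tue) (Wed,Sat,Mon,Thu,Tue) (Thu,Tue,Mon,Sat,Wed) (Thu,Wed,Mon,Sat,Tue) — 4.
Build=Sat: (Wed,Thu,Mon,Fri,Tue) (Wed,Fri,Mon,Thu,Tue) (Thu,Tue,Mon,Fri,Wed) (Thu,Wed,Mon,Fri,Tue) — 4.
Summing: 2 + 4 + 4 = 10.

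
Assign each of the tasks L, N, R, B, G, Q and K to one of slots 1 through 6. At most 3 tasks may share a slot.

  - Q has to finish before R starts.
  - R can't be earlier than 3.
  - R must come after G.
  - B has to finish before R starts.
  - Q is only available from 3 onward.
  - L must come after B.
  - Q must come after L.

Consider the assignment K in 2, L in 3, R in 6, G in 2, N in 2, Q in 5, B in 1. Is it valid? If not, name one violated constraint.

R can't be earlier than 3 — holds.
Q is only available from 3 onward — holds.
At most 3 tasks may share a slot — holds.
B has to finish before R starts — holds.
Q has to finish before R starts — holds.
L must come after B — holds.
Q must come after L — holds.
R must come after G — holds.

Valid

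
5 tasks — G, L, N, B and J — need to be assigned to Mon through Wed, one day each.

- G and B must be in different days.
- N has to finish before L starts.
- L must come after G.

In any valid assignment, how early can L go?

Tue

Precedence pushes L to at least Tue.
L at Tue is achievable: N in Mon; J in Mon; L in Tue; B in Tue; G in Mon.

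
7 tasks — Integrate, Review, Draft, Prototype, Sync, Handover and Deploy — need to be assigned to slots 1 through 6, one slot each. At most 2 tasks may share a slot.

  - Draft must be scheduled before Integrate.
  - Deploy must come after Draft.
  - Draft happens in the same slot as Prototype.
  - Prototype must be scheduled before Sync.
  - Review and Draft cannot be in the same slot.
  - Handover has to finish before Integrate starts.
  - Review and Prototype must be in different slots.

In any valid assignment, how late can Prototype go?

Downstream work caps Prototype at 5.
Prototype at 4 is achievable: Sync in 5, Prototype in 4, Integrate in 5, Review in 1, Handover in 1, Draft in 4, Deploy in 6.
Nothing later works — the conflict and capacity constraints rule out every slot after 4.

4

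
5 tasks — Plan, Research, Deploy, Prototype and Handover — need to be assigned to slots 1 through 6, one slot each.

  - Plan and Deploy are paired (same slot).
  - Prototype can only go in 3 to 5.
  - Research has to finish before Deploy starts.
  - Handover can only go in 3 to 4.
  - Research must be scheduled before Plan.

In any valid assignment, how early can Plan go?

Precedence pushes Plan to at least 2.
Plan at 2 is achievable: Research in 1; Handover in 3; Plan in 2; Deploy in 2; Prototype in 3.

2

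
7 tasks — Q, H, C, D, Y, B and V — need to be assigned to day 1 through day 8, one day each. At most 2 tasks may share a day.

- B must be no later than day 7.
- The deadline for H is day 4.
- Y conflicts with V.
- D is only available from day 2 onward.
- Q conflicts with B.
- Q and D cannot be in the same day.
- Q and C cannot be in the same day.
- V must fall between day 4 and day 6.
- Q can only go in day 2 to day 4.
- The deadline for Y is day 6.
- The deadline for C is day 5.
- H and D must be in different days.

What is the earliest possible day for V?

day 4

V is available from day 4; V's own window allows nothing later than day 6.
V at day 4 is achievable: Q -> day 2; B -> day 3; H -> day 1; C -> day 1; Y -> day 2; D -> day 3; V -> day 4.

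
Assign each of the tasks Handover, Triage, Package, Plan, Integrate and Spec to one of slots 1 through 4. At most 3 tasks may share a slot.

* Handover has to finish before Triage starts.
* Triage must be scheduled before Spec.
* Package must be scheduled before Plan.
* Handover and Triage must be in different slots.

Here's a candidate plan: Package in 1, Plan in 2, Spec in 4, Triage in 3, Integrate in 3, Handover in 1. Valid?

Yes

At most 3 tasks may share a slot — holds.
Triage must be scheduled before Spec — holds.
Handover and Triage must be in different slots — holds.
Package must be scheduled before Plan — holds.
Handover has to finish before Triage starts — holds.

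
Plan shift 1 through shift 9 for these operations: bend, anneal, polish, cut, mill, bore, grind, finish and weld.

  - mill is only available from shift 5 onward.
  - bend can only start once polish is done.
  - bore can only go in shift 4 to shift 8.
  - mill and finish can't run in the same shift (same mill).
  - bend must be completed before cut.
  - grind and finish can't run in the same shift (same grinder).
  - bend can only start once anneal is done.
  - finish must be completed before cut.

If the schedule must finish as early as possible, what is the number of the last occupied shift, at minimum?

The precedence chain requires at least 3 distinct shifts.
mill can't be placed before shift 5, so the schedule must run through at least shift 5.
5 works (last occupied shift: shift 5): for example cut=shift 3, grind=shift 2, bore=shift 4, bend=shift 2, mill=shift 5, finish=shift 1, anneal=shift 1, weld=shift 1, polish=shift 1.

shift 5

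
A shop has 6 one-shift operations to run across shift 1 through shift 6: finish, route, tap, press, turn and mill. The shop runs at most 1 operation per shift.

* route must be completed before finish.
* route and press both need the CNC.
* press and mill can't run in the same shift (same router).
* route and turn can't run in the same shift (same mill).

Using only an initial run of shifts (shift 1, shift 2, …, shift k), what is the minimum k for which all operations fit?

The precedence chain requires at least 2 distinct shifts.
With at most 1 per shift and 6 operations, at least 6 shifts are needed.
6 works (last occupied shift: shift 6): for example route in shift 1, press in shift 4, turn in shift 5, finish in shift 2, mill in shift 6, tap in shift 3.

6 shifts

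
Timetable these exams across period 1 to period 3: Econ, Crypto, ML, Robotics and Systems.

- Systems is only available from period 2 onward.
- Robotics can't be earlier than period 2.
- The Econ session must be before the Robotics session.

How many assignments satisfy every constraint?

Splitting on Econ: it can be period 1 (36), period 2 (18). Listing each branch's schedules as (Crypto, ML, Robotics, Systems) by period number:
Econ=period 1: (1,1,2,2) (1,1,2,3) (1,1,3,2) (1,1,3,3) (1,2,2,2) (1,2,2,3) (1,2,3,2) (1,2,3,3) (1,3,2,2) (1,3,2,3) (1,3,3,2) (1,3,3,3) (2,1,2,2) (2,1,2,3) (2,1,3,2) (2,1,3,3) (2,2,2,2) (2,2,2,3) (2,2,3,2) (2,2,3,3) (2,3,2,2) (2,3,2,3) (2,3,3,2) (2,3,3,3) (3,1,2,2) (3,1,2,3) (3,1,3,2) (3,1,3,3) (3,2,2,2) (3,2,2,3) (3,2,3,2) (3,2,3,3) (3,3,2,2) (3,3,2,3) (3,3,3,2) (3,3,3,3) — 36.
Econ=period 2: (1,1,3,2) (1,1,3,3) (1,2,3,2) (1,2,3,3) (1,3,3,2) (1,3,3,3) (2,1,3,2) (2,1,3,3) (2,2,3,2) (2,2,3,3) (2,3,3,2) (2,3,3,3) (3,1,3,2) (3,1,3,3) (3,2,3,2) (3,2,3,3) (3,3,3,2) (3,3,3,3) — 18.
Summing: 36 + 18 = 54.

54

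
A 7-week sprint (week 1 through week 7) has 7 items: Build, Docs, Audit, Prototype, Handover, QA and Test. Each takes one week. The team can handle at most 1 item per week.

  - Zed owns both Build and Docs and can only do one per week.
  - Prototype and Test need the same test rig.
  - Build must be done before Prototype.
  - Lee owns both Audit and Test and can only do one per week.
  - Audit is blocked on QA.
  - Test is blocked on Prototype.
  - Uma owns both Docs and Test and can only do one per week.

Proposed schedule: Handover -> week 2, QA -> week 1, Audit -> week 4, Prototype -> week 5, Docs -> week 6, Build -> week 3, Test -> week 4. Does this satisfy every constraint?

Uma owns both Docs and Test and can only do one per week — holds.
Zed owns both Build and Docs and can only do one per week — holds.
Test is blocked on Prototype — violated.
Prototype and Test need the same test rig — holds.
Lee owns both Audit and Test and can only do one per week — violated.
Audit is blocked on QA — holds.
The team can handle at most 1 item per week — violated.
Build must be done before Prototype — holds.

No. Lee owns both Audit and Test and can only do one per week is not satisfied.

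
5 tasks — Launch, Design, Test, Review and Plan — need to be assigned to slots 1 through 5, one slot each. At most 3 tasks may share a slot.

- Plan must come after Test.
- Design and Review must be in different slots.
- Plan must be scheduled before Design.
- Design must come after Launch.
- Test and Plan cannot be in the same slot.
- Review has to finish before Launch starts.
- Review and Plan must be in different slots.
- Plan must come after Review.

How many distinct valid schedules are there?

40

Splitting on Launch: it can be 2 (10), 3 (16), 4 (14). Listing each branch's schedules as (Design, Test, Review, Plan):
Launch=2: (3,1,1,2) (4,1,1,2) (4,1,1,3) (4,2,1,3) (5,1,1,2) (5,1,1,3) (5,1,1,4) (5,2,1,3) (5,2,1,4) (5,3,1,4) — 10.
Launch=3: (4,1,1,2) (4,1,1,3) (4,1,2,3) (4,2,1,3) (4,2,2,3) (5,1,1,2) (5,1,1,3) (5,1,1,4) (5,1,2,3) (5,1,2,4) (5,2,1,3) (5,2,1,4) (5,2,2,3) (5,2,2,4) (5,3,1,4) (5,3,2,4) — 16.
Launch=4: (5,1,1,2) (5,1,1,3) (5,1,1,4) (5,1,2,3) (5,1,2,4) (5,1,3,4) (5,2,1,3) (5,2,1,4) (5,2,2,3) (5,2,2,4) (5,2,3,4) (5,3,1,4) (5,3,2,4) (5,3,3,4) — 14.
Summing: 10 + 16 + 14 = 40.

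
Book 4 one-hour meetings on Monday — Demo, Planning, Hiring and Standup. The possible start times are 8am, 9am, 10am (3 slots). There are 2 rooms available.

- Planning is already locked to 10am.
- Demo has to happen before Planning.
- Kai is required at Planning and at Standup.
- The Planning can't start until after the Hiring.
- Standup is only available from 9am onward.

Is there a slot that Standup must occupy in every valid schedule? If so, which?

Standup's window is 9am–10am.
Planning is fixed at 10am, and Standup can't share a slot with Planning.
So Standup must be 9am.

9am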